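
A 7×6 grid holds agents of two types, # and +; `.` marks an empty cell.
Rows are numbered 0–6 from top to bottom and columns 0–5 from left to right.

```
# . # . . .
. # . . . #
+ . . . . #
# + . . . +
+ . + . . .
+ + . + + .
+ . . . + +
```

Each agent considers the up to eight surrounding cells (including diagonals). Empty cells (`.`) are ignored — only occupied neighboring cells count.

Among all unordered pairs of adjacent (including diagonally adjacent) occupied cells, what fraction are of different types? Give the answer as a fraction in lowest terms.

Scan each occupied cell's neighbors to the right and below (and the two forward diagonals) so each pair is counted once.
From row 0: 0 unlike of 2 pairs (running 0/2).
From row 1: 1 unlike of 2 pairs (running 1/4).
From row 2: 2 unlike of 3 pairs (running 3/7).
From row 3: 2 unlike of 4 pairs (running 5/11).
From row 4: 0 unlike of 4 pairs (running 5/15).
From row 5: 0 unlike of 7 pairs (running 5/22).
From row 6: 0 unlike of 1 pairs (running 5/23).
Total adjacent occupied pairs: 23; unlike-type pairs: 5.
5/23 is already in lowest terms.

5/23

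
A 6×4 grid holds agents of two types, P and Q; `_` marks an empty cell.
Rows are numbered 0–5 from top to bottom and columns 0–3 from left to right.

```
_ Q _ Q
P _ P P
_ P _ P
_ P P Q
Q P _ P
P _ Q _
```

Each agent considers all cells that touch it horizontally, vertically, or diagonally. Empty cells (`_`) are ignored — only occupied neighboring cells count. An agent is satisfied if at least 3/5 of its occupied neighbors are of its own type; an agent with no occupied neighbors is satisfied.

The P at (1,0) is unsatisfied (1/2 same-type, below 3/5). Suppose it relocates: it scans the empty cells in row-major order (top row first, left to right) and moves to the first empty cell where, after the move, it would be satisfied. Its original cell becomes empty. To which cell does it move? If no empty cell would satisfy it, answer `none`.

Vacating (1,0). Empty cells in order:
  (0,0): 0/1 same-type → still unsatisfied.
  (0,2): 2/4 same-type → still unsatisfied.
  (1,1): 2/3 same-type → satisfied — stop here.

(1,1)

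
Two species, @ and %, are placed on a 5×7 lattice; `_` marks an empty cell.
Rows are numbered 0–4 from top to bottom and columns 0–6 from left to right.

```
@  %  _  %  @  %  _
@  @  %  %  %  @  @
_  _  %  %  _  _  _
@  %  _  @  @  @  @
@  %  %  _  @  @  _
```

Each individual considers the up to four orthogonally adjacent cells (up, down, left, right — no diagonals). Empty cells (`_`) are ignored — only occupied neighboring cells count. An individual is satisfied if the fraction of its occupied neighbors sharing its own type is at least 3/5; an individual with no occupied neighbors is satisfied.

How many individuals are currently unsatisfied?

12

(0,0)@ 1/2 unhappy
(0,1)% 0/2 unhappy
(0,3)% 1/2 unhappy
(0,4)@ 0/3 unhappy
(0,5)% 0/2 unhappy
(1,0)@ 2/2 ok
(1,1)@ 1/3 unhappy
(1,2)% 2/3 ok
(1,3)% 4/4 ok
(1,4)% 1/3 unhappy
(1,5)@ 1/3 unhappy
(1,6)@ 1/1 ok
(2,2)% 2/2 ok
(2,3)% 2/3 ok
(3,0)@ 1/2 unhappy
(3,1)% 1/2 unhappy
(3,3)@ 1/2 unhappy
(3,4)@ 3/3 ok
(3,5)@ 3/3 ok
(3,6)@ 1/1 ok
(4,0)@ 1/2 unhappy
(4,1)% 2/3 ok
(4,2)% 1/1 ok
(4,4)@ 2/2 ok
(4,5)@ 2/2 ok
Unsatisfied: (0,0), (0,1), (0,3), (0,4), (0,5), (1,1), (1,4), (1,5), (3,0), (3,1), (3,3), (4,0) — 12 in total.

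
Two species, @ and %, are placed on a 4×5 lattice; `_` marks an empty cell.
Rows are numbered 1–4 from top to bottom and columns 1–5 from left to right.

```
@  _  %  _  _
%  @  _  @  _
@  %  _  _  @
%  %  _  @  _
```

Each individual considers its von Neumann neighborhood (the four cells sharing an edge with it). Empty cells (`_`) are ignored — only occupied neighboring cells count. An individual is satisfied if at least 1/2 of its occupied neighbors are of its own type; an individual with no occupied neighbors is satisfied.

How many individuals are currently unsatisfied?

5

(1,1)@ 0/1 ✗
(1,3)% 0/0 ✓
(2,1)% 0/3 ✗
(2,2)@ 0/2 ✗
(2,4)@ 0/0 ✓
(3,1)@ 0/3 ✗
(3,2)% 1/3 ✗
(3,5)@ 0/0 ✓
(4,1)% 1/2 ✓
(4,2)% 2/2 ✓
(4,4)@ 0/0 ✓
Unsatisfied: (1,1), (2,1), (2,2), (3,1), (3,2) — 5 in total.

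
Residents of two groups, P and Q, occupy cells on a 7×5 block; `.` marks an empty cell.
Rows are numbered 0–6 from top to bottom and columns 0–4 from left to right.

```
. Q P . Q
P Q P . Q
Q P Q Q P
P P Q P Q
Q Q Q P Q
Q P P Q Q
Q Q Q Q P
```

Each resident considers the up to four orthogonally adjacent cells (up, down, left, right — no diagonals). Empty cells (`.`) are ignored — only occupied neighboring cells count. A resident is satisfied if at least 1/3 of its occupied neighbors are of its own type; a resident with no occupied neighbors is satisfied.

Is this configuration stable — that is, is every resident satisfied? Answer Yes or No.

(0,1)Q 1/2 satisfied
(0,2)P 1/2 satisfied
(0,4)Q 1/1 satisfied
(1,0)P 0/2 not
(1,1)Q 1/4 not
(1,2)P 1/3 satisfied
(1,4)Q 1/2 satisfied
(2,0)Q 0/3 not
(2,1)P 1/4 not
(2,2)Q 2/4 satisfied
(2,3)Q 1/3 satisfied
(2,4)P 0/3 not
(3,0)P 1/3 satisfied
(3,1)P 2/4 satisfied
(3,2)Q 2/4 satisfied
(3,3)P 1/4 not
(3,4)Q 1/3 satisfied
(4,0)Q 2/3 satisfied
(4,1)Q 2/4 satisfied
(4,2)Q 2/4 satisfied
(4,3)P 1/4 not
(4,4)Q 2/3 satisfied
(5,0)Q 2/3 satisfied
(5,1)P 1/4 not
(5,2)P 1/4 not
(5,3)Q 2/4 satisfied
(5,4)Q 2/3 satisfied
(6,0)Q 2/2 satisfied
(6,1)Q 2/3 satisfied
(6,2)Q 2/3 satisfied
(6,3)Q 2/3 satisfied
(6,4)P 0/2 not
For instance (1,0) has only 0/2 same-type neighbors, below 1/3.

No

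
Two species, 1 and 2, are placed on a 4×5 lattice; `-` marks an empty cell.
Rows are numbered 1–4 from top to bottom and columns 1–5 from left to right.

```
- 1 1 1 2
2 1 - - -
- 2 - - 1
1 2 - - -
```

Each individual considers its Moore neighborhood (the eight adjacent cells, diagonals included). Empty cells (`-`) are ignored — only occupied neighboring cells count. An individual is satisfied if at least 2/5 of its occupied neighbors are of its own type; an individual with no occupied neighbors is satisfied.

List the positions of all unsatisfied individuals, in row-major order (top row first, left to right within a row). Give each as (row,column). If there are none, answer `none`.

(1,2)1 2/3 ✓
(1,3)1 3/3 ✓
(1,4)1 1/2 ✓
(1,5)2 0/1 ✗
(2,1)2 1/3 ✗
(2,2)1 2/4 ✓
(3,2)2 2/4 ✓
(3,5)1 0/0 ✓
(4,1)1 0/2 ✗
(4,2)2 1/2 ✓

(1,5), (2,1), (4,1)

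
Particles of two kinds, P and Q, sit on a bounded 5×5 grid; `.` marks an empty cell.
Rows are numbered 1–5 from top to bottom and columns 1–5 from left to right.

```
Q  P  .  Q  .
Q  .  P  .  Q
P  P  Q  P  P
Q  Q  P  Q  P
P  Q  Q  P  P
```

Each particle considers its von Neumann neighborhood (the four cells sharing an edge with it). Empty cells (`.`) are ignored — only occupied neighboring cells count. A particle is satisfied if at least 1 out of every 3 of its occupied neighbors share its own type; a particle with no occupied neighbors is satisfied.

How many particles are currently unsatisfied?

7

(1,1)Q 1/2 ok
(1,2)P 0/1 unhappy
(1,4)Q 0/0 ok
(2,1)Q 1/2 ok
(2,3)P 0/1 unhappy
(2,5)Q 0/1 unhappy
(3,1)P 1/3 ok
(3,2)P 1/3 ok
(3,3)Q 0/4 unhappy
(3,4)P 1/3 ok
(3,5)P 2/3 ok
(4,1)Q 1/3 ok
(4,2)Q 2/4 ok
(4,3)P 0/4 unhappy
(4,4)Q 0/4 unhappy
(4,5)P 2/3 ok
(5,1)P 0/2 unhappy
(5,2)Q 2/3 ok
(5,3)Q 1/3 ok
(5,4)P 1/3 ok
(5,5)P 2/2 ok
Unsatisfied: (1,2), (2,3), (2,5), (3,3), (4,3), (4,4), (5,1) — 7 in total.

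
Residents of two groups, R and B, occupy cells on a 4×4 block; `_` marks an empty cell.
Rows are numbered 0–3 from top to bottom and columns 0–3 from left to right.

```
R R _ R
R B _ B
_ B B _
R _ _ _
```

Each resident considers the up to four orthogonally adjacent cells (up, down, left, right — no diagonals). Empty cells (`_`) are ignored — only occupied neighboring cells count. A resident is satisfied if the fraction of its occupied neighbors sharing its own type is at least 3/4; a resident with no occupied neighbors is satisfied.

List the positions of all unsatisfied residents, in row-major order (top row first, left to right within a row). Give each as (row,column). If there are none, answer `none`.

(0,1), (0,3), (1,0), (1,1), (1,3)

Row 0: (0,0)R 2/2 ✓ · (0,1)R 1/2 ✗ · (0,3)R 0/1 ✗
Row 1: (1,0)R 1/2 ✗ · (1,1)B 1/3 ✗ · (1,3)B 0/1 ✗
Row 2: (2,1)B 2/2 ✓ · (2,2)B 1/1 ✓
Row 3: (3,0)R 0/0 ✓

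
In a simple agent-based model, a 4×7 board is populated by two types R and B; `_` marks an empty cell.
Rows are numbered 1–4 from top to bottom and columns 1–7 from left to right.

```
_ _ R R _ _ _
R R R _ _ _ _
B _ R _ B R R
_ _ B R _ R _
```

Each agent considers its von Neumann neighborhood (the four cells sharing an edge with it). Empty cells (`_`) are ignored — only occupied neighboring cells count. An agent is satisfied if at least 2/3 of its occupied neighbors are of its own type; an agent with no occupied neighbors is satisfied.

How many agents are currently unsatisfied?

6

(1,3)R 2/2 satisfied
(1,4)R 1/1 satisfied
(2,1)R 1/2 not
(2,2)R 2/2 satisfied
(2,3)R 3/3 satisfied
(3,1)B 0/1 not
(3,3)R 1/2 not
(3,5)B 0/1 not
(3,6)R 2/3 satisfied
(3,7)R 1/1 satisfied
(4,3)B 0/2 not
(4,4)R 0/1 not
(4,6)R 1/1 satisfied
Unsatisfied: (2,1), (3,1), (3,3), (3,5), (4,3), (4,4) — 6 in total.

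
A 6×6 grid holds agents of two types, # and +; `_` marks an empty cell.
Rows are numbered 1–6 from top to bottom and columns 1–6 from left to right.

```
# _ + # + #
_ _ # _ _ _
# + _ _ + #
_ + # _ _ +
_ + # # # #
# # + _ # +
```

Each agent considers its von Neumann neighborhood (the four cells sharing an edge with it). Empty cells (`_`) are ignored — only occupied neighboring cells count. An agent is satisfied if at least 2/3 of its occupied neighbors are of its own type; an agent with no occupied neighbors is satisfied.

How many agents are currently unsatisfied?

Row 1: (1,1)# 0/0 ✓ · (1,3)+ 0/2 ✗ · (1,4)# 0/2 ✗ · (1,5)+ 0/2 ✗ · (1,6)# 0/1 ✗
Row 2: (2,3)# 0/1 ✗
Row 3: (3,1)# 0/1 ✗ · (3,2)+ 1/2 ✗ · (3,5)+ 0/1 ✗ · (3,6)# 0/2 ✗
Row 4: (4,2)+ 2/3 ✓ · (4,3)# 1/2 ✗ · (4,6)+ 0/2 ✗
Row 5: (5,2)+ 1/3 ✗ · (5,3)# 2/4 ✗ · (5,4)# 2/2 ✓ · (5,5)# 3/3 ✓ · (5,6)# 1/3 ✗
Row 6: (6,1)# 1/1 ✓ · (6,2)# 1/3 ✗ · (6,3)+ 0/2 ✗ · (6,5)# 1/2 ✗ · (6,6)+ 0/2 ✗
Unsatisfied: (1,3), (1,4), (1,5), (1,6), (2,3), (3,1), (3,2), (3,5), (3,6), (4,3), (4,6), (5,2), (5,3), (5,6), (6,2), (6,3), (6,5), (6,6) — 18 in total.

18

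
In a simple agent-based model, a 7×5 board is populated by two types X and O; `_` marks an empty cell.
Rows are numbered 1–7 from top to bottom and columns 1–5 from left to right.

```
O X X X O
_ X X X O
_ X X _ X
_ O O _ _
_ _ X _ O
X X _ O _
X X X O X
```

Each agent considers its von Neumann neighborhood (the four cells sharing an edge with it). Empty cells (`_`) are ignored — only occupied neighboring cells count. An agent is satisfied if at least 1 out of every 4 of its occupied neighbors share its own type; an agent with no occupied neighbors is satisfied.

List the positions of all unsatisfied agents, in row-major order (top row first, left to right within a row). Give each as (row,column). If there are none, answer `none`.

(1,1), (3,5), (5,3), (7,5)

Row 1: (1,1)O 0/1 ✗ · (1,2)X 2/3 ✓ · (1,3)X 3/3 ✓ · (1,4)X 2/3 ✓ · (1,5)O 1/2 ✓
Row 2: (2,2)X 3/3 ✓ · (2,3)X 4/4 ✓ · (2,4)X 2/3 ✓ · (2,5)O 1/3 ✓
Row 3: (3,2)X 2/3 ✓ · (3,3)X 2/3 ✓ · (3,5)X 0/1 ✗
Row 4: (4,2)O 1/2 ✓ · (4,3)O 1/3 ✓
Row 5: (5,3)X 0/1 ✗ · (5,5)O 0/0 ✓
Row 6: (6,1)X 2/2 ✓ · (6,2)X 2/2 ✓ · (6,4)O 1/1 ✓
Row 7: (7,1)X 2/2 ✓ · (7,2)X 3/3 ✓ · (7,3)X 1/2 ✓ · (7,4)O 1/3 ✓ · (7,5)X 0/1 ✗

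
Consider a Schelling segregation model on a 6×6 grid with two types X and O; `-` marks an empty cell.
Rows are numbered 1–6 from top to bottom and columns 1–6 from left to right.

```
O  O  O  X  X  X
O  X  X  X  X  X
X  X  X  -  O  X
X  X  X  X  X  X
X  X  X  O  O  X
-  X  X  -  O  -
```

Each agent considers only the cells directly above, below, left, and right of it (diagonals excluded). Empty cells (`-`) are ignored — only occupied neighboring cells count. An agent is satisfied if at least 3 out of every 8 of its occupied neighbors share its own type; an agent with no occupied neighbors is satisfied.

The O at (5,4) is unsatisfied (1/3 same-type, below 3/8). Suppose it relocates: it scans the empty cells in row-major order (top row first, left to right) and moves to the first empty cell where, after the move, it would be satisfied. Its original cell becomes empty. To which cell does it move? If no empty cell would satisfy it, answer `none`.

Vacating (5,4). Empty cells in order:
  (3,4): 1/4 same-type → still unsatisfied.
  (6,1): 0/2 same-type → still unsatisfied.
  (6,4): 1/2 same-type → satisfied — stop here.

(6,4)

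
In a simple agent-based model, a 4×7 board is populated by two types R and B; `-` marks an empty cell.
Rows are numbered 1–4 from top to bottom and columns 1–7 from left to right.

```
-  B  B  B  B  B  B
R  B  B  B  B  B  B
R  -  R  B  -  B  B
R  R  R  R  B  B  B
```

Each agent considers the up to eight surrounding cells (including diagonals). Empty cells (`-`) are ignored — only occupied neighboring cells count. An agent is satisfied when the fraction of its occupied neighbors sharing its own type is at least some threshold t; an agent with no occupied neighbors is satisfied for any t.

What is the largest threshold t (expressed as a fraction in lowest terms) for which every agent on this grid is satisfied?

1/3

Row 1: (1,2)B 3/4 · (1,3)B 5/5 · (1,4)B 5/5 · (1,5)B 5/5 · (1,6)B 5/5 · (1,7)B 3/3
Row 2: (2,1)R 1/3 · (2,2)B 3/6 · (2,3)B 6/7 · (2,4)B 6/7 · (2,5)B 7/7 · (2,6)B 7/7 · (2,7)B 5/5
Row 3: (3,1)R 3/4 · (3,3)R 3/7 · (3,4)B 4/7 · (3,6)B 7/7 · (3,7)B 5/5
Row 4: (4,1)R 2/2 · (4,2)R 4/4 · (4,3)R 3/4 · (4,4)R 2/4 · (4,5)B 3/4 · (4,6)B 4/4 · (4,7)B 3/3
The smallest same-type fraction is 1/3 at (2,1), which reduces to 1/3. Any threshold above that leaves this agent unsatisfied.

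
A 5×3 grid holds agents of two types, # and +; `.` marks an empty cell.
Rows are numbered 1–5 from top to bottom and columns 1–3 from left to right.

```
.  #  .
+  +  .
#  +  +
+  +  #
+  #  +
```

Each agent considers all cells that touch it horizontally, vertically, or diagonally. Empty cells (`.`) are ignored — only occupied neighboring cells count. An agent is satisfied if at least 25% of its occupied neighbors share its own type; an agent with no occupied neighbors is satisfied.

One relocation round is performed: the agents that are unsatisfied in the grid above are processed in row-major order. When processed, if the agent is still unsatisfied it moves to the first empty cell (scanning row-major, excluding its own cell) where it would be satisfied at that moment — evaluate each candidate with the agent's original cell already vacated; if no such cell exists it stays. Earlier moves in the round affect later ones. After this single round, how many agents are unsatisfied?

Initially unsatisfied (in order): (1,2), (3,1), (4,3), (5,2).
  (1,2): no empty cell satisfies it; stays.
  (3,1) → (1,1).
  (4,3) → (1,3).
  (5,2) → (2,3).
Resulting grid:
# # #
+ + #
. + +
+ + .
+ . +
All satisfied now.

0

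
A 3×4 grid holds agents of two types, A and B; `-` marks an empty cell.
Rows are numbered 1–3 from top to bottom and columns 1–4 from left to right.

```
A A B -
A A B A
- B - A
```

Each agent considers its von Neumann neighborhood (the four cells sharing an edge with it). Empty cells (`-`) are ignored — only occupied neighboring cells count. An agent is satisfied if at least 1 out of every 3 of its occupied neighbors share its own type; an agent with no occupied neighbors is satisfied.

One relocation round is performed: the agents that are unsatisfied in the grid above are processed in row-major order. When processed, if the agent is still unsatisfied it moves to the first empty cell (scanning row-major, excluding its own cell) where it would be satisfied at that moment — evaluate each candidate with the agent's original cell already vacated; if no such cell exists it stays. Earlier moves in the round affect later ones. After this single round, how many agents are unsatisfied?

Initially unsatisfied (in order): (3,2).
  (3,2) → (1,4).
Resulting grid:
A A B B
A A B A
- - - A
All satisfied now.

0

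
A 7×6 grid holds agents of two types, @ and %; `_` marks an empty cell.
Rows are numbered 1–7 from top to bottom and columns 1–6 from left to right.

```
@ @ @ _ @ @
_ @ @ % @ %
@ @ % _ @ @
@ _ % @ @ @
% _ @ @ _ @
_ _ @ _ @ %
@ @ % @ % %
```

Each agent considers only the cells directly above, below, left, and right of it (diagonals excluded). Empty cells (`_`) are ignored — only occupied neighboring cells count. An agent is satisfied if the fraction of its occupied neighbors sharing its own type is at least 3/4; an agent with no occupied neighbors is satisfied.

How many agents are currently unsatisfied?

21

(1,1)@ 1/1 ok
(1,2)@ 3/3 ok
(1,3)@ 2/2 ok
(1,5)@ 2/2 ok
(1,6)@ 1/2 unhappy
(2,2)@ 3/3 ok
(2,3)@ 2/4 unhappy
(2,4)% 0/2 unhappy
(2,5)@ 2/4 unhappy
(2,6)% 0/3 unhappy
(3,1)@ 2/2 ok
(3,2)@ 2/3 unhappy
(3,3)% 1/3 unhappy
(3,5)@ 3/3 ok
(3,6)@ 2/3 unhappy
(4,1)@ 1/2 unhappy
(4,3)% 1/3 unhappy
(4,4)@ 2/3 unhappy
(4,5)@ 3/3 ok
(4,6)@ 3/3 ok
(5,1)% 0/1 unhappy
(5,3)@ 2/3 unhappy
(5,4)@ 2/2 ok
(5,6)@ 1/2 unhappy
(6,3)@ 1/2 unhappy
(6,5)@ 0/2 unhappy
(6,6)% 1/3 unhappy
(7,1)@ 1/1 ok
(7,2)@ 1/2 unhappy
(7,3)% 0/3 unhappy
(7,4)@ 0/2 unhappy
(7,5)% 1/3 unhappy
(7,6)% 2/2 ok
Unsatisfied: (1,6), (2,3), (2,4), (2,5), (2,6), (3,2), (3,3), (3,6), (4,1), (4,3), (4,4), (5,1), (5,3), (5,6), (6,3), (6,5), (6,6), (7,2), (7,3), (7,4), (7,5) — 21 in total.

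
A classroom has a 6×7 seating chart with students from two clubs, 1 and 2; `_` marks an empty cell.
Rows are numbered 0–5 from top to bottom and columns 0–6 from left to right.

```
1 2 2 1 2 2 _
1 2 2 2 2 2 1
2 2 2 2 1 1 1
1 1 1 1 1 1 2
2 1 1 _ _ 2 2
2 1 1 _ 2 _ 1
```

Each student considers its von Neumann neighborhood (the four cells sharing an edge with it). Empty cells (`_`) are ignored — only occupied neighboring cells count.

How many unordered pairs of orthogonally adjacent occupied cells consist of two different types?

21

Scan each occupied cell's neighbors to the right and below so each pair is counted once.
From row 0: 4 unlike of 11 pairs (running 4/11).
From row 1: 5 unlike of 13 pairs (running 9/24).
From row 2: 6 unlike of 13 pairs (running 15/37).
From row 3: 3 unlike of 11 pairs (running 18/48).
From row 4: 2 unlike of 7 pairs (running 20/55).
From row 5: 1 unlike of 2 pairs (running 21/57).
Total adjacent occupied pairs: 57; unlike-type pairs: 21.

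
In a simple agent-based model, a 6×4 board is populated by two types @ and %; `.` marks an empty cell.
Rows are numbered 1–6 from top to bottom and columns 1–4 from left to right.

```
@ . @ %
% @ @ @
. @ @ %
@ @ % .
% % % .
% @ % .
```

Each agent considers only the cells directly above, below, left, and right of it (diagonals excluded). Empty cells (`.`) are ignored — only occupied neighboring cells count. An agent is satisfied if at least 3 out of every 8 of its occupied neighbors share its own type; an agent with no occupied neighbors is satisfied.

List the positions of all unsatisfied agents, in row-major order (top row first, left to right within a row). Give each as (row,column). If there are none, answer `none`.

Row 1: (1,1)@ 0/1 ✗ · (1,3)@ 1/2 ✓ · (1,4)% 0/2 ✗
Row 2: (2,1)% 0/2 ✗ · (2,2)@ 2/3 ✓ · (2,3)@ 4/4 ✓ · (2,4)@ 1/3 ✗
Row 3: (3,2)@ 3/3 ✓ · (3,3)@ 2/4 ✓ · (3,4)% 0/2 ✗
Row 4: (4,1)@ 1/2 ✓ · (4,2)@ 2/4 ✓ · (4,3)% 1/3 ✗
Row 5: (5,1)% 2/3 ✓ · (5,2)% 2/4 ✓ · (5,3)% 3/3 ✓
Row 6: (6,1)% 1/2 ✓ · (6,2)@ 0/3 ✗ · (6,3)% 1/2 ✓

(1,1), (1,4), (2,1), (2,4), (3,4), (4,3), (6,2)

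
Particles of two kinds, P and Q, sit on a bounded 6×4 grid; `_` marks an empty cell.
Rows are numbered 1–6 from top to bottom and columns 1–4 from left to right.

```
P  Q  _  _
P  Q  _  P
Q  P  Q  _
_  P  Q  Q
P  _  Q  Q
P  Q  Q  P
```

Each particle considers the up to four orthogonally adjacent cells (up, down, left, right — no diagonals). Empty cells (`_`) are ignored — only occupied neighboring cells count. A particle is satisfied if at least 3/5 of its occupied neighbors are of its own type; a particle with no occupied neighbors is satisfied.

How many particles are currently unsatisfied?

Row 1: (1,1)P 1/2 ✗ · (1,2)Q 1/2 ✗
Row 2: (2,1)P 1/3 ✗ · (2,2)Q 1/3 ✗ · (2,4)P 0/0 ✓
Row 3: (3,1)Q 0/2 ✗ · (3,2)P 1/4 ✗ · (3,3)Q 1/2 ✗
Row 4: (4,2)P 1/2 ✗ · (4,3)Q 3/4 ✓ · (4,4)Q 2/2 ✓
Row 5: (5,1)P 1/1 ✓ · (5,3)Q 3/3 ✓ · (5,4)Q 2/3 ✓
Row 6: (6,1)P 1/2 ✗ · (6,2)Q 1/2 ✗ · (6,3)Q 2/3 ✓ · (6,4)P 0/2 ✗
Unsatisfied: (1,1), (1,2), (2,1), (2,2), (3,1), (3,2), (3,3), (4,2), (6,1), (6,2), (6,4) — 11 in total.

11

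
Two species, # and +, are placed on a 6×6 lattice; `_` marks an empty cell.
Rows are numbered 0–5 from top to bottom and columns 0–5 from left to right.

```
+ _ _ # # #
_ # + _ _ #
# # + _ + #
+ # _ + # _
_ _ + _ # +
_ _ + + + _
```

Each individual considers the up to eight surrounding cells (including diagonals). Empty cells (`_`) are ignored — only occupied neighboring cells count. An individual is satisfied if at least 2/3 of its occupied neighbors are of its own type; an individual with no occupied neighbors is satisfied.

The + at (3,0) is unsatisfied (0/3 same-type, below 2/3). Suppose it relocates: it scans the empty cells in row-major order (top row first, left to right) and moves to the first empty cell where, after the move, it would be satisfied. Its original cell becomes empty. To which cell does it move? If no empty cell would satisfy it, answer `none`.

Vacating (3,0). Empty cells in order:
  (0,1): 2/3 same-type → satisfied — stop here.

(0,1)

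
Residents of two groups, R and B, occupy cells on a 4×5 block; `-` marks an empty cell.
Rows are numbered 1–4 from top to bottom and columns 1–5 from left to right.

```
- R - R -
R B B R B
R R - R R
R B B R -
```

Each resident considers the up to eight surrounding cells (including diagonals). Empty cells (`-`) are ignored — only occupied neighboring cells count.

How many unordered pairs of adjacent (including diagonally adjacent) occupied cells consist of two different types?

Scan each occupied cell's neighbors to the right and below (and the two forward diagonals) so each pair is counted once.
From row 1: 4 unlike of 6 pairs (running 4/6).
From row 2: 9 unlike of 14 pairs (running 13/20).
From row 3: 4 unlike of 10 pairs (running 17/30).
From row 4: 2 unlike of 3 pairs (running 19/33).
Total adjacent occupied pairs: 33; unlike-type pairs: 19.

19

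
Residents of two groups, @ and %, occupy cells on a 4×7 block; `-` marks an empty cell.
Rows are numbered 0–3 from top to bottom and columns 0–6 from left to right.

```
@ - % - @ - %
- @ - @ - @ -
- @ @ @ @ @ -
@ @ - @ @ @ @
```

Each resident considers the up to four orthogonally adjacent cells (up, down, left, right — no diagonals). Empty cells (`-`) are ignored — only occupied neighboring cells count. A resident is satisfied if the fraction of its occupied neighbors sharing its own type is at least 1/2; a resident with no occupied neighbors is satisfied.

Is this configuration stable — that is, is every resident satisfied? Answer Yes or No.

(0,0)@ 0/0 ✓
(0,2)% 0/0 ✓
(0,4)@ 0/0 ✓
(0,6)% 0/0 ✓
(1,1)@ 1/1 ✓
(1,3)@ 1/1 ✓
(1,5)@ 1/1 ✓
(2,1)@ 3/3 ✓
(2,2)@ 2/2 ✓
(2,3)@ 4/4 ✓
(2,4)@ 3/3 ✓
(2,5)@ 3/3 ✓
(3,0)@ 1/1 ✓
(3,1)@ 2/2 ✓
(3,3)@ 2/2 ✓
(3,4)@ 3/3 ✓
(3,5)@ 3/3 ✓
(3,6)@ 1/1 ✓
All meet the threshold, so the configuration is stable.

Yes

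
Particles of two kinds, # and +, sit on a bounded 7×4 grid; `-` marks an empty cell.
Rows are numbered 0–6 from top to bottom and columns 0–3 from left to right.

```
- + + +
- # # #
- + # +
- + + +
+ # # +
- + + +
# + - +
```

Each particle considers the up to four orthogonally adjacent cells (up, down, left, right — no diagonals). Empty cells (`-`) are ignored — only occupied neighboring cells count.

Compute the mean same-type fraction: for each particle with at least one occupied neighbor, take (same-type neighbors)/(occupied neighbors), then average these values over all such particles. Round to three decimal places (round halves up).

0.508

Row 0: (0,1)+ 1/2 · (0,2)+ 2/3 · (0,3)+ 1/2
Row 1: (1,1)# 1/3 · (1,2)# 3/4 · (1,3)# 1/3
Row 2: (2,1)+ 1/3 · (2,2)# 1/4 · (2,3)+ 1/3
Row 3: (3,1)+ 2/3 · (3,2)+ 2/4 · (3,3)+ 3/3
Row 4: (4,0)+ 0/1 · (4,1)# 1/4 · (4,2)# 1/4 · (4,3)+ 2/3
Row 5: (5,1)+ 2/3 · (5,2)+ 2/3 · (5,3)+ 3/3
Row 6: (6,0)# 0/1 · (6,1)+ 1/2 · (6,3)+ 1/1
Sum over 22 particles: 1/2 + 2/3 + 1/2 + 1/3 + 3/4 + 1/3 + 1/3 + 1/4 + 1/3 + 2/3 + 2/4 + 3/3 + 0/1 + 1/4 + 1/4 + 2/3 + 2/3 + 2/3 + 3/3 + 0/1 + 1/2 + 1/1 = 67/6; mean = 67/6 ÷ 22 = 67/132 = 0.507575… → 0.508.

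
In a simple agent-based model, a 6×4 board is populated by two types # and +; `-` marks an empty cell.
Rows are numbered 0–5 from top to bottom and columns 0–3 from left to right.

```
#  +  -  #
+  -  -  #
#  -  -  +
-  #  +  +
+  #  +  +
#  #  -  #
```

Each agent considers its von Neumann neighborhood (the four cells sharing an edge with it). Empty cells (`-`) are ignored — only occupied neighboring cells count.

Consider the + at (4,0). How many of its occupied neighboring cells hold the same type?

Occupied neighbors of (4,0): (5,0)=#, (4,1)=#.
Same type (+): 0 of 2.

0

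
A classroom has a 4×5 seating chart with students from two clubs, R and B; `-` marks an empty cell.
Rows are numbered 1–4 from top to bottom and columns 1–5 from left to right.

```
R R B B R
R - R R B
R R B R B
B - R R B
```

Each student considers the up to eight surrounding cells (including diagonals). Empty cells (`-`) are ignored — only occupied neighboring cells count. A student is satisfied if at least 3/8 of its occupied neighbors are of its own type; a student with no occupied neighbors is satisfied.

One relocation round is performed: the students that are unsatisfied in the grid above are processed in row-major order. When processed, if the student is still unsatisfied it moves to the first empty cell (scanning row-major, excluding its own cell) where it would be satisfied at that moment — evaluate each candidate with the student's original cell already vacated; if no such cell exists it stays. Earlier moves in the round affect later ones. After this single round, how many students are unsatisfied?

3

Initially unsatisfied (in order): (1,3), (1,5), (3,3), (4,1), (4,5).
  (1,3) → (4,2).
  (1,5) → (1,3).
  (3,3) → (1,5).
  (4,1): no empty cell satisfies it; stays.
  (4,5): no empty cell satisfies it; stays.
Resulting grid:
R R R B B
R - R R B
R R - R B
B B R R B
Unsatisfied now: (4,1), (4,2), (4,5).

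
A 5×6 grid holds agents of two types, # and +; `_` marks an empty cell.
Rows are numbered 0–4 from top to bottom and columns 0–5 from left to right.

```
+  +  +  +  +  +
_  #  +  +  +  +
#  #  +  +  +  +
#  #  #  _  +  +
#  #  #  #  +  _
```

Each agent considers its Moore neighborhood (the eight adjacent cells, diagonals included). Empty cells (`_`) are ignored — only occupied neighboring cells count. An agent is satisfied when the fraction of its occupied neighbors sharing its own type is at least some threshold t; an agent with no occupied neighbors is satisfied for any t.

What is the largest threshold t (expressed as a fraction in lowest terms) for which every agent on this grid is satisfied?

(0,0)+ 1/2
(0,1)+ 3/4
(0,2)+ 4/5
(0,3)+ 5/5
(0,4)+ 5/5
(0,5)+ 3/3
(1,1)# 2/7
(1,2)+ 6/8
(1,3)+ 8/8
(1,4)+ 8/8
(1,5)+ 5/5
(2,0)# 4/4
(2,1)# 5/7
(2,2)+ 3/7
(2,3)+ 6/7
(2,4)+ 7/7
(2,5)+ 5/5
(3,0)# 5/5
(3,1)# 7/8
(3,2)# 5/7
(3,4)+ 5/6
(3,5)+ 4/4
(4,0)# 3/3
(4,1)# 5/5
(4,2)# 4/4
(4,3)# 2/4
(4,4)+ 2/3
The smallest same-type fraction is 2/7 at (1,1), which reduces to 2/7. Any threshold above that leaves this agent unsatisfied.

2/7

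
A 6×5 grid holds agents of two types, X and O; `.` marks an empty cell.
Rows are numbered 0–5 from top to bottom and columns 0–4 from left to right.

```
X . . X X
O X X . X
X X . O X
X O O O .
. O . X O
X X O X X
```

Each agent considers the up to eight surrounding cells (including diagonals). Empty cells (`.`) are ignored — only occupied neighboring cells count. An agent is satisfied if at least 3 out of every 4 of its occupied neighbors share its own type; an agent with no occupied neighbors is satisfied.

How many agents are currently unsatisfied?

Row 0: (0,0)X 1/2 ✗ · (0,3)X 3/3 ✓ · (0,4)X 2/2 ✓
Row 1: (1,0)O 0/4 ✗ · (1,1)X 4/5 ✓ · (1,2)X 3/4 ✓ · (1,4)X 3/4 ✓
Row 2: (2,0)X 3/5 ✗ · (2,1)X 4/7 ✗ · (2,3)O 2/5 ✗ · (2,4)X 1/3 ✗
Row 3: (3,0)X 2/4 ✗ · (3,1)O 2/5 ✗ · (3,2)O 4/6 ✗ · (3,3)O 3/5 ✗
Row 4: (4,1)O 3/6 ✗ · (4,3)X 2/6 ✗ · (4,4)O 1/4 ✗
Row 5: (5,0)X 1/2 ✗ · (5,1)X 1/3 ✗ · (5,2)O 1/4 ✗ · (5,3)X 2/4 ✗ · (5,4)X 2/3 ✗
Unsatisfied: (0,0), (1,0), (2,0), (2,1), (2,3), (2,4), (3,0), (3,1), (3,2), (3,3), (4,1), (4,3), (4,4), (5,0), (5,1), (5,2), (5,3), (5,4) — 18 in total.

18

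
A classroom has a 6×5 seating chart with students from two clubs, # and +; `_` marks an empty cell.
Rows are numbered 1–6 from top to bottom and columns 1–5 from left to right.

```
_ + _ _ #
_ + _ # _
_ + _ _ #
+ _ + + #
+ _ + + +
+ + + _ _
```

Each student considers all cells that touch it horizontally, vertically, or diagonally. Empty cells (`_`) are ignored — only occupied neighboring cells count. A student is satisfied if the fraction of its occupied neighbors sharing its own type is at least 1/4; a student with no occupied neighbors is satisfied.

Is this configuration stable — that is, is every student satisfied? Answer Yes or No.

Yes

Row 1: (1,2)+ 1/1 ✓ · (1,5)# 1/1 ✓
Row 2: (2,2)+ 2/2 ✓ · (2,4)# 2/2 ✓
Row 3: (3,2)+ 3/3 ✓ · (3,5)# 2/3 ✓
Row 4: (4,1)+ 2/2 ✓ · (4,3)+ 4/4 ✓ · (4,4)+ 4/6 ✓ · (4,5)# 1/4 ✓
Row 5: (5,1)+ 3/3 ✓ · (5,3)+ 5/5 ✓ · (5,4)+ 5/6 ✓ · (5,5)+ 2/3 ✓
Row 6: (6,1)+ 2/2 ✓ · (6,2)+ 4/4 ✓ · (6,3)+ 3/3 ✓
All meet the threshold, so the configuration is stable.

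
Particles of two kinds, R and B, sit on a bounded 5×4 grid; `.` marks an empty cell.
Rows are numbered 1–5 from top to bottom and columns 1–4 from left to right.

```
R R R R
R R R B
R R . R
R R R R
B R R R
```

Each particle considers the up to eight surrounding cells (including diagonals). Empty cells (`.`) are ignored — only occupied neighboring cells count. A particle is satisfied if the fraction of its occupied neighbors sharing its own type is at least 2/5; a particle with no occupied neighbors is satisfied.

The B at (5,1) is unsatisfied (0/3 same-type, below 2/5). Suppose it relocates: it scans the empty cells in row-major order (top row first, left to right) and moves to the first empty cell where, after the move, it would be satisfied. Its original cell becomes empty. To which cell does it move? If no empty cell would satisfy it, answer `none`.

Vacating (5,1). Empty cells in order:
  (3,3): 1/8 same-type → still unsatisfied.

none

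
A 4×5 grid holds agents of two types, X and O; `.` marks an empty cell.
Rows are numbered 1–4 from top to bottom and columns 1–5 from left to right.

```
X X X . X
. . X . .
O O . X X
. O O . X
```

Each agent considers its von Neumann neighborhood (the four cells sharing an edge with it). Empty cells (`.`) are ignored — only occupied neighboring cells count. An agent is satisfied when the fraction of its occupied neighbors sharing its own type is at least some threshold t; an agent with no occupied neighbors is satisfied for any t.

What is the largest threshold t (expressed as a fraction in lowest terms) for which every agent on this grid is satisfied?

Row 1: (1,1)X 1/1 · (1,2)X 2/2 · (1,3)X 2/2 · (1,5)X — no occupied neighbors
Row 2: (2,3)X 1/1
Row 3: (3,1)O 1/1 · (3,2)O 2/2 · (3,4)X 1/1 · (3,5)X 2/2
Row 4: (4,2)O 2/2 · (4,3)O 1/1 · (4,5)X 1/1
The smallest same-type fraction is 1/1 at (1,1), which reduces to 1/1. Any threshold above that leaves this agent unsatisfied.

1/1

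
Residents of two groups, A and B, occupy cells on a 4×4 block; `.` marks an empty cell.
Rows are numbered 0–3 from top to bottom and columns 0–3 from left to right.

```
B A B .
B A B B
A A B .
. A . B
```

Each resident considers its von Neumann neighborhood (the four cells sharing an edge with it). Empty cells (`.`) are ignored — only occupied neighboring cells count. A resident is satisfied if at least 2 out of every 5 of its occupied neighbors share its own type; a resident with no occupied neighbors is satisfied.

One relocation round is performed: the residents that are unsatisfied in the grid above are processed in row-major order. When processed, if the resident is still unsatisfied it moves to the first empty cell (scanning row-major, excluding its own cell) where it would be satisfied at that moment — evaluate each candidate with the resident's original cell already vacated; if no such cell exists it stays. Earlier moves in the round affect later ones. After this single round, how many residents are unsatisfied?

1

Initially unsatisfied (in order): (0,1), (1,0).
  (0,1) → (3,0).
  (1,0) → (0,1).
Resulting grid:
B B B .
. A B B
A A B .
A A . B
Unsatisfied now: (1,1).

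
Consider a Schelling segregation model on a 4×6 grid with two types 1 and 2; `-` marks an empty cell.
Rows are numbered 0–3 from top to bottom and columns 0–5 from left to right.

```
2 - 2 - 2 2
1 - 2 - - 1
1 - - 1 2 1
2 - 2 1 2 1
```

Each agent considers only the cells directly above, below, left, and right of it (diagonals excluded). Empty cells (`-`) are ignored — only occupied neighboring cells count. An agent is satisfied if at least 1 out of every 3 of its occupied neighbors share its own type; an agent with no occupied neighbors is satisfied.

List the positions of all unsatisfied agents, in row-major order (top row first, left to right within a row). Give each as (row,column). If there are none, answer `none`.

(0,0), (3,0), (3,2)

Row 0: (0,0)2 0/1 not · (0,2)2 1/1 satisfied · (0,4)2 1/1 satisfied · (0,5)2 1/2 satisfied
Row 1: (1,0)1 1/2 satisfied · (1,2)2 1/1 satisfied · (1,5)1 1/2 satisfied
Row 2: (2,0)1 1/2 satisfied · (2,3)1 1/2 satisfied · (2,4)2 1/3 satisfied · (2,5)1 2/3 satisfied
Row 3: (3,0)2 0/1 not · (3,2)2 0/1 not · (3,3)1 1/3 satisfied · (3,4)2 1/3 satisfied · (3,5)1 1/2 satisfied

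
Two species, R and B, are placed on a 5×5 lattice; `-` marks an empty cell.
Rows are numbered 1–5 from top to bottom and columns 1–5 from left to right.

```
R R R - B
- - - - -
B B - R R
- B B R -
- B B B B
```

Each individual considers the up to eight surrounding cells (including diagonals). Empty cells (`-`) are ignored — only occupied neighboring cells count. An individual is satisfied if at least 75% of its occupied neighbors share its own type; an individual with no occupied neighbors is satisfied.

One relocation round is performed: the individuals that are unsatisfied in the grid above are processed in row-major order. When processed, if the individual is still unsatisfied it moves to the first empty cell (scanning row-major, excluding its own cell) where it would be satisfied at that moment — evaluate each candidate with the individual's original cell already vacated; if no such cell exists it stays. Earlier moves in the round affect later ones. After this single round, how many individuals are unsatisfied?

0

Initially unsatisfied (in order): (3,4), (4,3), (4,4), (5,5).
  (3,4): no empty cell satisfies it; stays.
  (4,3) → (4,1).
  (4,4) → (2,3).
  (5,5): now satisfied by earlier moves; stays.
Resulting grid:
R R R - B
- - R - -
B B - R R
B B - - -
- B B B B
All satisfied now.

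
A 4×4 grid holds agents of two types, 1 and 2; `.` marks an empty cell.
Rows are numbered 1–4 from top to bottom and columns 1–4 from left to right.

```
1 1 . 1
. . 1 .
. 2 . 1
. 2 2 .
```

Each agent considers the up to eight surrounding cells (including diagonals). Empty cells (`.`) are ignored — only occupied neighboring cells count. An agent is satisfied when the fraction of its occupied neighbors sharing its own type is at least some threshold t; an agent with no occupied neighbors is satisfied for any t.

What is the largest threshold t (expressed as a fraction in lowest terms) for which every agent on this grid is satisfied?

1/2

(1,1)1 1/1
(1,2)1 2/2
(1,4)1 1/1
(2,3)1 3/4
(3,2)2 2/3
(3,4)1 1/2
(4,2)2 2/2
(4,3)2 2/3
The smallest same-type fraction is 1/2 at (3,4), which reduces to 1/2. Any threshold above that leaves this agent unsatisfied.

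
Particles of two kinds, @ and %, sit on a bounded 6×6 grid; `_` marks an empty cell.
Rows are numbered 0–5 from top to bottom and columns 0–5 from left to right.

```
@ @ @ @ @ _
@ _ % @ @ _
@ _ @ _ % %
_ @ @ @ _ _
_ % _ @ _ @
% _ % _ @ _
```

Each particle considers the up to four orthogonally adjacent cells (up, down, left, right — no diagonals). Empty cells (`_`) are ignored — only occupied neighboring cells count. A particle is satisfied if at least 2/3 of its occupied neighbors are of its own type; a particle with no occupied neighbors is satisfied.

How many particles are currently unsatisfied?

5

Row 0: (0,0)@ 2/2 ✓ · (0,1)@ 2/2 ✓ · (0,2)@ 2/3 ✓ · (0,3)@ 3/3 ✓ · (0,4)@ 2/2 ✓
Row 1: (1,0)@ 2/2 ✓ · (1,2)% 0/3 ✗ · (1,3)@ 2/3 ✓ · (1,4)@ 2/3 ✓
Row 2: (2,0)@ 1/1 ✓ · (2,2)@ 1/2 ✗ · (2,4)% 1/2 ✗ · (2,5)% 1/1 ✓
Row 3: (3,1)@ 1/2 ✗ · (3,2)@ 3/3 ✓ · (3,3)@ 2/2 ✓
Row 4: (4,1)% 0/1 ✗ · (4,3)@ 1/1 ✓ · (4,5)@ 0/0 ✓
Row 5: (5,0)% 0/0 ✓ · (5,2)% 0/0 ✓ · (5,4)@ 0/0 ✓
Unsatisfied: (1,2), (2,2), (2,4), (3,1), (4,1) — 5 in total.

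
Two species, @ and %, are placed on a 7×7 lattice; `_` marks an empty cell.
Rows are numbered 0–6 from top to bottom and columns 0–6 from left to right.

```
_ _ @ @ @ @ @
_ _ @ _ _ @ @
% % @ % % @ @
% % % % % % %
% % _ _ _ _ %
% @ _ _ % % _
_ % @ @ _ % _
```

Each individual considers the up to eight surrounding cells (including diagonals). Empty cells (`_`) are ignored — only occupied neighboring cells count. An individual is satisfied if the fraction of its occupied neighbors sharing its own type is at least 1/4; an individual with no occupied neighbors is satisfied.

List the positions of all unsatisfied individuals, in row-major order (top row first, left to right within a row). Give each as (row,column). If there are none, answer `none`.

Row 0: (0,2)@ 2/2 ok · (0,3)@ 3/3 ok · (0,4)@ 3/3 ok · (0,5)@ 4/4 ok · (0,6)@ 3/3 ok
Row 1: (1,2)@ 3/5 ok · (1,5)@ 6/7 ok · (1,6)@ 5/5 ok
Row 2: (2,0)% 3/3 ok · (2,1)% 4/6 ok · (2,2)@ 1/6 unhappy · (2,3)% 4/6 ok · (2,4)% 4/6 ok · (2,5)@ 3/7 ok · (2,6)@ 3/5 ok
Row 3: (3,0)% 5/5 ok · (3,1)% 6/7 ok · (3,2)% 5/6 ok · (3,3)% 4/5 ok · (3,4)% 4/5 ok · (3,5)% 4/6 ok · (3,6)% 2/4 ok
Row 4: (4,0)% 4/5 ok · (4,1)% 5/6 ok · (4,6)% 3/3 ok
Row 5: (5,0)% 3/4 ok · (5,1)@ 1/5 unhappy · (5,4)% 2/3 ok · (5,5)% 3/3 ok
Row 6: (6,1)% 1/3 ok · (6,2)@ 2/3 ok · (6,3)@ 1/2 ok · (6,5)% 2/2 ok

(2,2), (5,1)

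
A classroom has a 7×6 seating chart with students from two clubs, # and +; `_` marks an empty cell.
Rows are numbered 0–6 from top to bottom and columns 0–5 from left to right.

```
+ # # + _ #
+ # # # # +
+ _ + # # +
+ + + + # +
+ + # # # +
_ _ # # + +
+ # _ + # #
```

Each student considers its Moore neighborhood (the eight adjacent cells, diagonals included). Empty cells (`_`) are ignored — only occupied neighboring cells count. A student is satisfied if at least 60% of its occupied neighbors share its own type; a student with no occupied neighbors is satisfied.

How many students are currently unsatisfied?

23

Row 0: (0,0)+ 1/3 unhappy · (0,1)# 3/5 ok · (0,2)# 4/5 ok · (0,3)+ 0/4 unhappy · (0,5)# 1/2 unhappy
Row 1: (1,0)+ 2/4 unhappy · (1,1)# 3/7 unhappy · (1,2)# 5/7 ok · (1,3)# 5/7 ok · (1,4)# 4/7 unhappy · (1,5)+ 1/4 unhappy
Row 2: (2,0)+ 3/4 ok · (2,2)+ 3/7 unhappy · (2,3)# 5/8 ok · (2,4)# 4/8 unhappy · (2,5)+ 2/5 unhappy
Row 3: (3,0)+ 4/4 ok · (3,1)+ 6/7 ok · (3,2)+ 4/7 unhappy · (3,3)+ 2/8 unhappy · (3,4)# 4/8 unhappy · (3,5)+ 2/5 unhappy
Row 4: (4,0)+ 3/3 ok · (4,1)+ 4/6 ok · (4,2)# 3/7 unhappy · (4,3)# 5/8 ok · (4,4)# 3/8 unhappy · (4,5)+ 3/5 ok
Row 5: (5,2)# 4/6 ok · (5,3)# 5/7 ok · (5,4)+ 3/8 unhappy · (5,5)+ 2/5 unhappy
Row 6: (6,0)+ 0/1 unhappy · (6,1)# 1/2 unhappy · (6,3)+ 1/4 unhappy · (6,4)# 2/5 unhappy · (6,5)# 1/3 unhappy
Unsatisfied: (0,0), (0,3), (0,5), (1,0), (1,1), (1,4), (1,5), (2,2), (2,4), (2,5), (3,2), (3,3), (3,4), (3,5), (4,2), (4,4), (5,4), (5,5), (6,0), (6,1), (6,3), (6,4), (6,5) — 23 in total.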